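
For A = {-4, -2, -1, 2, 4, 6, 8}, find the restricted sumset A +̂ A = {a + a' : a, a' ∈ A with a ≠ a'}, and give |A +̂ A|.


Restricted sumset: A +̂ A = {a + a' : a ∈ A, a' ∈ A, a ≠ a'}.
Equivalently, take A + A and drop any sum 2a that is achievable ONLY as a + a for a ∈ A (i.e. sums representable only with equal summands).
Enumerate pairs (a, a') with a < a' (symmetric, so each unordered pair gives one sum; this covers all a ≠ a'):
  -4 + -2 = -6
  -4 + -1 = -5
  -4 + 2 = -2
  -4 + 4 = 0
  -4 + 6 = 2
  -4 + 8 = 4
  -2 + -1 = -3
  -2 + 2 = 0
  -2 + 4 = 2
  -2 + 6 = 4
  -2 + 8 = 6
  -1 + 2 = 1
  -1 + 4 = 3
  -1 + 6 = 5
  -1 + 8 = 7
  2 + 4 = 6
  2 + 6 = 8
  2 + 8 = 10
  4 + 6 = 10
  4 + 8 = 12
  6 + 8 = 14
Collected distinct sums: {-6, -5, -3, -2, 0, 1, 2, 3, 4, 5, 6, 7, 8, 10, 12, 14}
|A +̂ A| = 16
(Reference bound: |A +̂ A| ≥ 2|A| - 3 for |A| ≥ 2, with |A| = 7 giving ≥ 11.)

|A +̂ A| = 16


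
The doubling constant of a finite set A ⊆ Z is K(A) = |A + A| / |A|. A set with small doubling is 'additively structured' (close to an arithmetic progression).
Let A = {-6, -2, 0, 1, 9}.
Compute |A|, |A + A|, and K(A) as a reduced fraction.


|A| = 5.
Compute A + A by enumerating all 25 pairs.
A + A = {-12, -8, -6, -5, -4, -2, -1, 0, 1, 2, 3, 7, 9, 10, 18}, so |A + A| = 15.
K = |A + A| / |A| = 15/5 = 3/1 ≈ 3.0000.
Reference: AP of size 5 gives K = 9/5 ≈ 1.8000; a fully generic set of size 5 gives K ≈ 3.0000.

|A| = 5, |A + A| = 15, K = 15/5 = 3/1.


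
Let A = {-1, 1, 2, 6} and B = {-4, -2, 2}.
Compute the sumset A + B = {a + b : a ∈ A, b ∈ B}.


A + B = {a + b : a ∈ A, b ∈ B}.
Enumerate all |A|·|B| = 4·3 = 12 pairs (a, b) and collect distinct sums.
a = -1: -1+-4=-5, -1+-2=-3, -1+2=1
a = 1: 1+-4=-3, 1+-2=-1, 1+2=3
a = 2: 2+-4=-2, 2+-2=0, 2+2=4
a = 6: 6+-4=2, 6+-2=4, 6+2=8
Collecting distinct sums: A + B = {-5, -3, -2, -1, 0, 1, 2, 3, 4, 8}
|A + B| = 10

A + B = {-5, -3, -2, -1, 0, 1, 2, 3, 4, 8}


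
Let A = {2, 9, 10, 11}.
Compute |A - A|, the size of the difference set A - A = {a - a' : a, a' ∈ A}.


A - A = {a - a' : a, a' ∈ A}; |A| = 4.
Bounds: 2|A|-1 ≤ |A - A| ≤ |A|² - |A| + 1, i.e. 7 ≤ |A - A| ≤ 13.
Note: 0 ∈ A - A always (from a - a). The set is symmetric: if d ∈ A - A then -d ∈ A - A.
Enumerate nonzero differences d = a - a' with a > a' (then include -d):
Positive differences: {1, 2, 7, 8, 9}
Full difference set: {0} ∪ (positive diffs) ∪ (negative diffs).
|A - A| = 1 + 2·5 = 11 (matches direct enumeration: 11).

|A - A| = 11


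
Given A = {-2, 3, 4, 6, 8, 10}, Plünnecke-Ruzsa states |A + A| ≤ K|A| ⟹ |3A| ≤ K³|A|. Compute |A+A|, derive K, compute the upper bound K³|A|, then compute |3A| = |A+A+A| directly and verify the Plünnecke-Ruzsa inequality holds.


|A| = 6.
Step 1: Compute A + A by enumerating all 36 pairs.
A + A = {-4, 1, 2, 4, 6, 7, 8, 9, 10, 11, 12, 13, 14, 16, 18, 20}, so |A + A| = 16.
Step 2: Doubling constant K = |A + A|/|A| = 16/6 = 16/6 ≈ 2.6667.
Step 3: Plünnecke-Ruzsa gives |3A| ≤ K³·|A| = (2.6667)³ · 6 ≈ 113.7778.
Step 4: Compute 3A = A + A + A directly by enumerating all triples (a,b,c) ∈ A³; |3A| = 28.
Step 5: Check 28 ≤ 113.7778? Yes ✓.

K = 16/6, Plünnecke-Ruzsa bound K³|A| ≈ 113.7778, |3A| = 28, inequality holds.


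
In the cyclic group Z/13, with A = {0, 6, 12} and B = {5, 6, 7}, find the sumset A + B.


Work in Z/13Z: reduce every sum a + b modulo 13.
Enumerate all 9 pairs:
a = 0: 0+5=5, 0+6=6, 0+7=7
a = 6: 6+5=11, 6+6=12, 6+7=0
a = 12: 12+5=4, 12+6=5, 12+7=6
Distinct residues collected: {0, 4, 5, 6, 7, 11, 12}
|A + B| = 7 (out of 13 total residues).

A + B = {0, 4, 5, 6, 7, 11, 12}


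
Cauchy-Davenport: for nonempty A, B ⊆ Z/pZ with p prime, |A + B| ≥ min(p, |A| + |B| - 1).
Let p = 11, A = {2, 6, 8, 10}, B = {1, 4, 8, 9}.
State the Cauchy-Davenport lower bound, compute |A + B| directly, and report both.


Cauchy-Davenport: |A + B| ≥ min(p, |A| + |B| - 1) for A, B nonempty in Z/pZ.
|A| = 4, |B| = 4, p = 11.
CD lower bound = min(11, 4 + 4 - 1) = min(11, 7) = 7.
Compute A + B mod 11 directly:
a = 2: 2+1=3, 2+4=6, 2+8=10, 2+9=0
a = 6: 6+1=7, 6+4=10, 6+8=3, 6+9=4
a = 8: 8+1=9, 8+4=1, 8+8=5, 8+9=6
a = 10: 10+1=0, 10+4=3, 10+8=7, 10+9=8
A + B = {0, 1, 3, 4, 5, 6, 7, 8, 9, 10}, so |A + B| = 10.
Verify: 10 ≥ 7? Yes ✓.

CD lower bound = 7, actual |A + B| = 10.


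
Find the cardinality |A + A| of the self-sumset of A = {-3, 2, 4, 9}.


A + A = {a + a' : a, a' ∈ A}; |A| = 4.
General bounds: 2|A| - 1 ≤ |A + A| ≤ |A|(|A|+1)/2, i.e. 7 ≤ |A + A| ≤ 10.
Lower bound 2|A|-1 is attained iff A is an arithmetic progression.
Enumerate sums a + a' for a ≤ a' (symmetric, so this suffices):
a = -3: -3+-3=-6, -3+2=-1, -3+4=1, -3+9=6
a = 2: 2+2=4, 2+4=6, 2+9=11
a = 4: 4+4=8, 4+9=13
a = 9: 9+9=18
Distinct sums: {-6, -1, 1, 4, 6, 8, 11, 13, 18}
|A + A| = 9

|A + A| = 9


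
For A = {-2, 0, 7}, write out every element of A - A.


A - A = {a - a' : a, a' ∈ A}.
Compute a - a' for each ordered pair (a, a'):
a = -2: -2--2=0, -2-0=-2, -2-7=-9
a = 0: 0--2=2, 0-0=0, 0-7=-7
a = 7: 7--2=9, 7-0=7, 7-7=0
Collecting distinct values (and noting 0 appears from a-a):
A - A = {-9, -7, -2, 0, 2, 7, 9}
|A - A| = 7

A - A = {-9, -7, -2, 0, 2, 7, 9}


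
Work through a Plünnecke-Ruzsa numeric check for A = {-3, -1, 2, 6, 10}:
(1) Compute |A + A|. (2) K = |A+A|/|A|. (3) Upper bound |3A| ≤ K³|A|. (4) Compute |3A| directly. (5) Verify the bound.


|A| = 5.
Step 1: Compute A + A by enumerating all 25 pairs.
A + A = {-6, -4, -2, -1, 1, 3, 4, 5, 7, 8, 9, 12, 16, 20}, so |A + A| = 14.
Step 2: Doubling constant K = |A + A|/|A| = 14/5 = 14/5 ≈ 2.8000.
Step 3: Plünnecke-Ruzsa gives |3A| ≤ K³·|A| = (2.8000)³ · 5 ≈ 109.7600.
Step 4: Compute 3A = A + A + A directly by enumerating all triples (a,b,c) ∈ A³; |3A| = 27.
Step 5: Check 27 ≤ 109.7600? Yes ✓.

K = 14/5, Plünnecke-Ruzsa bound K³|A| ≈ 109.7600, |3A| = 27, inequality holds.


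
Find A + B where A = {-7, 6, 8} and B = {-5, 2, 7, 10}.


A + B = {a + b : a ∈ A, b ∈ B}.
Enumerate all |A|·|B| = 3·4 = 12 pairs (a, b) and collect distinct sums.
a = -7: -7+-5=-12, -7+2=-5, -7+7=0, -7+10=3
a = 6: 6+-5=1, 6+2=8, 6+7=13, 6+10=16
a = 8: 8+-5=3, 8+2=10, 8+7=15, 8+10=18
Collecting distinct sums: A + B = {-12, -5, 0, 1, 3, 8, 10, 13, 15, 16, 18}
|A + B| = 11

A + B = {-12, -5, 0, 1, 3, 8, 10, 13, 15, 16, 18}


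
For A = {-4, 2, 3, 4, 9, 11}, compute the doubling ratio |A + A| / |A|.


|A| = 6.
Compute A + A by enumerating all 36 pairs.
A + A = {-8, -2, -1, 0, 4, 5, 6, 7, 8, 11, 12, 13, 14, 15, 18, 20, 22}, so |A + A| = 17.
K = |A + A| / |A| = 17/6 (already in lowest terms) ≈ 2.8333.
Reference: AP of size 6 gives K = 11/6 ≈ 1.8333; a fully generic set of size 6 gives K ≈ 3.5000.

|A| = 6, |A + A| = 17, K = 17/6.


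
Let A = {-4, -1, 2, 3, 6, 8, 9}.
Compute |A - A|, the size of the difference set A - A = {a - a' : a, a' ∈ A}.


A - A = {a - a' : a, a' ∈ A}; |A| = 7.
Bounds: 2|A|-1 ≤ |A - A| ≤ |A|² - |A| + 1, i.e. 13 ≤ |A - A| ≤ 43.
Note: 0 ∈ A - A always (from a - a). The set is symmetric: if d ∈ A - A then -d ∈ A - A.
Enumerate nonzero differences d = a - a' with a > a' (then include -d):
Positive differences: {1, 2, 3, 4, 5, 6, 7, 9, 10, 12, 13}
Full difference set: {0} ∪ (positive diffs) ∪ (negative diffs).
|A - A| = 1 + 2·11 = 23 (matches direct enumeration: 23).

|A - A| = 23


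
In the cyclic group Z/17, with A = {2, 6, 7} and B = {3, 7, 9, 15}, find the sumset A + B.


Work in Z/17Z: reduce every sum a + b modulo 17.
Enumerate all 12 pairs:
a = 2: 2+3=5, 2+7=9, 2+9=11, 2+15=0
a = 6: 6+3=9, 6+7=13, 6+9=15, 6+15=4
a = 7: 7+3=10, 7+7=14, 7+9=16, 7+15=5
Distinct residues collected: {0, 4, 5, 9, 10, 11, 13, 14, 15, 16}
|A + B| = 10 (out of 17 total residues).

A + B = {0, 4, 5, 9, 10, 11, 13, 14, 15, 16}


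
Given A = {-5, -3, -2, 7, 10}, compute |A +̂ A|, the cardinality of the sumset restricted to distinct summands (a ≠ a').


Restricted sumset: A +̂ A = {a + a' : a ∈ A, a' ∈ A, a ≠ a'}.
Equivalently, take A + A and drop any sum 2a that is achievable ONLY as a + a for a ∈ A (i.e. sums representable only with equal summands).
Enumerate pairs (a, a') with a < a' (symmetric, so each unordered pair gives one sum; this covers all a ≠ a'):
  -5 + -3 = -8
  -5 + -2 = -7
  -5 + 7 = 2
  -5 + 10 = 5
  -3 + -2 = -5
  -3 + 7 = 4
  -3 + 10 = 7
  -2 + 7 = 5
  -2 + 10 = 8
  7 + 10 = 17
Collected distinct sums: {-8, -7, -5, 2, 4, 5, 7, 8, 17}
|A +̂ A| = 9
(Reference bound: |A +̂ A| ≥ 2|A| - 3 for |A| ≥ 2, with |A| = 5 giving ≥ 7.)

|A +̂ A| = 9


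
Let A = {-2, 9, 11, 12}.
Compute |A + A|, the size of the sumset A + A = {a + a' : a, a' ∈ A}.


A + A = {a + a' : a, a' ∈ A}; |A| = 4.
General bounds: 2|A| - 1 ≤ |A + A| ≤ |A|(|A|+1)/2, i.e. 7 ≤ |A + A| ≤ 10.
Lower bound 2|A|-1 is attained iff A is an arithmetic progression.
Enumerate sums a + a' for a ≤ a' (symmetric, so this suffices):
a = -2: -2+-2=-4, -2+9=7, -2+11=9, -2+12=10
a = 9: 9+9=18, 9+11=20, 9+12=21
a = 11: 11+11=22, 11+12=23
a = 12: 12+12=24
Distinct sums: {-4, 7, 9, 10, 18, 20, 21, 22, 23, 24}
|A + A| = 10

|A + A| = 10


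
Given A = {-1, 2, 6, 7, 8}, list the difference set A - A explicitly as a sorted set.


A - A = {a - a' : a, a' ∈ A}.
Compute a - a' for each ordered pair (a, a'):
a = -1: -1--1=0, -1-2=-3, -1-6=-7, -1-7=-8, -1-8=-9
a = 2: 2--1=3, 2-2=0, 2-6=-4, 2-7=-5, 2-8=-6
a = 6: 6--1=7, 6-2=4, 6-6=0, 6-7=-1, 6-8=-2
a = 7: 7--1=8, 7-2=5, 7-6=1, 7-7=0, 7-8=-1
a = 8: 8--1=9, 8-2=6, 8-6=2, 8-7=1, 8-8=0
Collecting distinct values (and noting 0 appears from a-a):
A - A = {-9, -8, -7, -6, -5, -4, -3, -2, -1, 0, 1, 2, 3, 4, 5, 6, 7, 8, 9}
|A - A| = 19

A - A = {-9, -8, -7, -6, -5, -4, -3, -2, -1, 0, 1, 2, 3, 4, 5, 6, 7, 8, 9}


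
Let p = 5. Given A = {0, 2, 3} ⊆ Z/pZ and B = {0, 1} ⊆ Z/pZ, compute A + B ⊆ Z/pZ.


Work in Z/5Z: reduce every sum a + b modulo 5.
Enumerate all 6 pairs:
a = 0: 0+0=0, 0+1=1
a = 2: 2+0=2, 2+1=3
a = 3: 3+0=3, 3+1=4
Distinct residues collected: {0, 1, 2, 3, 4}
|A + B| = 5 (out of 5 total residues).

A + B = {0, 1, 2, 3, 4}


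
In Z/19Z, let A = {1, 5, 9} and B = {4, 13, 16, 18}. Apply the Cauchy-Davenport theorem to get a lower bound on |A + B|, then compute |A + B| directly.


Cauchy-Davenport: |A + B| ≥ min(p, |A| + |B| - 1) for A, B nonempty in Z/pZ.
|A| = 3, |B| = 4, p = 19.
CD lower bound = min(19, 3 + 4 - 1) = min(19, 6) = 6.
Compute A + B mod 19 directly:
a = 1: 1+4=5, 1+13=14, 1+16=17, 1+18=0
a = 5: 5+4=9, 5+13=18, 5+16=2, 5+18=4
a = 9: 9+4=13, 9+13=3, 9+16=6, 9+18=8
A + B = {0, 2, 3, 4, 5, 6, 8, 9, 13, 14, 17, 18}, so |A + B| = 12.
Verify: 12 ≥ 6? Yes ✓.

CD lower bound = 6, actual |A + B| = 12.


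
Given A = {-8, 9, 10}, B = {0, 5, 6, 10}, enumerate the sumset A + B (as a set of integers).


A + B = {a + b : a ∈ A, b ∈ B}.
Enumerate all |A|·|B| = 3·4 = 12 pairs (a, b) and collect distinct sums.
a = -8: -8+0=-8, -8+5=-3, -8+6=-2, -8+10=2
a = 9: 9+0=9, 9+5=14, 9+6=15, 9+10=19
a = 10: 10+0=10, 10+5=15, 10+6=16, 10+10=20
Collecting distinct sums: A + B = {-8, -3, -2, 2, 9, 10, 14, 15, 16, 19, 20}
|A + B| = 11

A + B = {-8, -3, -2, 2, 9, 10, 14, 15, 16, 19, 20}


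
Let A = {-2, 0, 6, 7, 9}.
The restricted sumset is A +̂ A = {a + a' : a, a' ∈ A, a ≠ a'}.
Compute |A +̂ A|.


Restricted sumset: A +̂ A = {a + a' : a ∈ A, a' ∈ A, a ≠ a'}.
Equivalently, take A + A and drop any sum 2a that is achievable ONLY as a + a for a ∈ A (i.e. sums representable only with equal summands).
Enumerate pairs (a, a') with a < a' (symmetric, so each unordered pair gives one sum; this covers all a ≠ a'):
  -2 + 0 = -2
  -2 + 6 = 4
  -2 + 7 = 5
  -2 + 9 = 7
  0 + 6 = 6
  0 + 7 = 7
  0 + 9 = 9
  6 + 7 = 13
  6 + 9 = 15
  7 + 9 = 16
Collected distinct sums: {-2, 4, 5, 6, 7, 9, 13, 15, 16}
|A +̂ A| = 9
(Reference bound: |A +̂ A| ≥ 2|A| - 3 for |A| ≥ 2, with |A| = 5 giving ≥ 7.)

|A +̂ A| = 9


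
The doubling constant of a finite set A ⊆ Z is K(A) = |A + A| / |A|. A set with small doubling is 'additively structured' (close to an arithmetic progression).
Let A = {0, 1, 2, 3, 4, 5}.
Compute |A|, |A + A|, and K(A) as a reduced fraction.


|A| = 6.
Compute A + A by enumerating all 36 pairs.
A + A = {0, 1, 2, 3, 4, 5, 6, 7, 8, 9, 10}, so |A + A| = 11.
K = |A + A| / |A| = 11/6 (already in lowest terms) ≈ 1.8333.
Reference: AP of size 6 gives K = 11/6 ≈ 1.8333; a fully generic set of size 6 gives K ≈ 3.5000.

|A| = 6, |A + A| = 11, K = 11/6.


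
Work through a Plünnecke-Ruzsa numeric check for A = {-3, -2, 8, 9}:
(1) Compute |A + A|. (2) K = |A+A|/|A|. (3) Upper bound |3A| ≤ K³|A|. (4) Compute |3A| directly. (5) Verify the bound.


|A| = 4.
Step 1: Compute A + A by enumerating all 16 pairs.
A + A = {-6, -5, -4, 5, 6, 7, 16, 17, 18}, so |A + A| = 9.
Step 2: Doubling constant K = |A + A|/|A| = 9/4 = 9/4 ≈ 2.2500.
Step 3: Plünnecke-Ruzsa gives |3A| ≤ K³·|A| = (2.2500)³ · 4 ≈ 45.5625.
Step 4: Compute 3A = A + A + A directly by enumerating all triples (a,b,c) ∈ A³; |3A| = 16.
Step 5: Check 16 ≤ 45.5625? Yes ✓.

K = 9/4, Plünnecke-Ruzsa bound K³|A| ≈ 45.5625, |3A| = 16, inequality holds.


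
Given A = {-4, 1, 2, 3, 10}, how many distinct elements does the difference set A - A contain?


A - A = {a - a' : a, a' ∈ A}; |A| = 5.
Bounds: 2|A|-1 ≤ |A - A| ≤ |A|² - |A| + 1, i.e. 9 ≤ |A - A| ≤ 21.
Note: 0 ∈ A - A always (from a - a). The set is symmetric: if d ∈ A - A then -d ∈ A - A.
Enumerate nonzero differences d = a - a' with a > a' (then include -d):
Positive differences: {1, 2, 5, 6, 7, 8, 9, 14}
Full difference set: {0} ∪ (positive diffs) ∪ (negative diffs).
|A - A| = 1 + 2·8 = 17 (matches direct enumeration: 17).

|A - A| = 17


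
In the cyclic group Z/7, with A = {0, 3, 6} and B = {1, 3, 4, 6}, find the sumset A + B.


Work in Z/7Z: reduce every sum a + b modulo 7.
Enumerate all 12 pairs:
a = 0: 0+1=1, 0+3=3, 0+4=4, 0+6=6
a = 3: 3+1=4, 3+3=6, 3+4=0, 3+6=2
a = 6: 6+1=0, 6+3=2, 6+4=3, 6+6=5
Distinct residues collected: {0, 1, 2, 3, 4, 5, 6}
|A + B| = 7 (out of 7 total residues).

A + B = {0, 1, 2, 3, 4, 5, 6}


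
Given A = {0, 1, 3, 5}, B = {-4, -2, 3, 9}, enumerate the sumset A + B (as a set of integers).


A + B = {a + b : a ∈ A, b ∈ B}.
Enumerate all |A|·|B| = 4·4 = 16 pairs (a, b) and collect distinct sums.
a = 0: 0+-4=-4, 0+-2=-2, 0+3=3, 0+9=9
a = 1: 1+-4=-3, 1+-2=-1, 1+3=4, 1+9=10
a = 3: 3+-4=-1, 3+-2=1, 3+3=6, 3+9=12
a = 5: 5+-4=1, 5+-2=3, 5+3=8, 5+9=14
Collecting distinct sums: A + B = {-4, -3, -2, -1, 1, 3, 4, 6, 8, 9, 10, 12, 14}
|A + B| = 13

A + B = {-4, -3, -2, -1, 1, 3, 4, 6, 8, 9, 10, 12, 14}


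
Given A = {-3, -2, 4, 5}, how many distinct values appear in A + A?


A + A = {a + a' : a, a' ∈ A}; |A| = 4.
General bounds: 2|A| - 1 ≤ |A + A| ≤ |A|(|A|+1)/2, i.e. 7 ≤ |A + A| ≤ 10.
Lower bound 2|A|-1 is attained iff A is an arithmetic progression.
Enumerate sums a + a' for a ≤ a' (symmetric, so this suffices):
a = -3: -3+-3=-6, -3+-2=-5, -3+4=1, -3+5=2
a = -2: -2+-2=-4, -2+4=2, -2+5=3
a = 4: 4+4=8, 4+5=9
a = 5: 5+5=10
Distinct sums: {-6, -5, -4, 1, 2, 3, 8, 9, 10}
|A + A| = 9

|A + A| = 9


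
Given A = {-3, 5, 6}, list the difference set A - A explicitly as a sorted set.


A - A = {a - a' : a, a' ∈ A}.
Compute a - a' for each ordered pair (a, a'):
a = -3: -3--3=0, -3-5=-8, -3-6=-9
a = 5: 5--3=8, 5-5=0, 5-6=-1
a = 6: 6--3=9, 6-5=1, 6-6=0
Collecting distinct values (and noting 0 appears from a-a):
A - A = {-9, -8, -1, 0, 1, 8, 9}
|A - A| = 7

A - A = {-9, -8, -1, 0, 1, 8, 9}


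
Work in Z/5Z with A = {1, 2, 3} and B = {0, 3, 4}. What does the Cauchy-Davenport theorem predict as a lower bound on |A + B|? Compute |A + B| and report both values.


Cauchy-Davenport: |A + B| ≥ min(p, |A| + |B| - 1) for A, B nonempty in Z/pZ.
|A| = 3, |B| = 3, p = 5.
CD lower bound = min(5, 3 + 3 - 1) = min(5, 5) = 5.
Compute A + B mod 5 directly:
a = 1: 1+0=1, 1+3=4, 1+4=0
a = 2: 2+0=2, 2+3=0, 2+4=1
a = 3: 3+0=3, 3+3=1, 3+4=2
A + B = {0, 1, 2, 3, 4}, so |A + B| = 5.
Verify: 5 ≥ 5? Yes ✓.

CD lower bound = 5, actual |A + B| = 5.


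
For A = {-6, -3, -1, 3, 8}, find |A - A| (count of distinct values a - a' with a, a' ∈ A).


A - A = {a - a' : a, a' ∈ A}; |A| = 5.
Bounds: 2|A|-1 ≤ |A - A| ≤ |A|² - |A| + 1, i.e. 9 ≤ |A - A| ≤ 21.
Note: 0 ∈ A - A always (from a - a). The set is symmetric: if d ∈ A - A then -d ∈ A - A.
Enumerate nonzero differences d = a - a' with a > a' (then include -d):
Positive differences: {2, 3, 4, 5, 6, 9, 11, 14}
Full difference set: {0} ∪ (positive diffs) ∪ (negative diffs).
|A - A| = 1 + 2·8 = 17 (matches direct enumeration: 17).

|A - A| = 17


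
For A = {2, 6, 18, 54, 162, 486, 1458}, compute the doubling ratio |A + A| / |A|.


|A| = 7.
Compute A + A by enumerating all 49 pairs.
A + A = {4, 8, 12, 20, 24, 36, 56, 60, 72, 108, 164, 168, 180, 216, 324, 488, 492, 504, 540, 648, 972, 1460, 1464, 1476, 1512, 1620, 1944, 2916}, so |A + A| = 28.
K = |A + A| / |A| = 28/7 = 4/1 ≈ 4.0000.
Reference: AP of size 7 gives K = 13/7 ≈ 1.8571; a fully generic set of size 7 gives K ≈ 4.0000.

|A| = 7, |A + A| = 28, K = 28/7 = 4/1.


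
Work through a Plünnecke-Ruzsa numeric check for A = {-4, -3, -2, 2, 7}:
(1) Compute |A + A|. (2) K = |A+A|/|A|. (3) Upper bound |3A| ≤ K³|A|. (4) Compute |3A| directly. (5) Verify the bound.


|A| = 5.
Step 1: Compute A + A by enumerating all 25 pairs.
A + A = {-8, -7, -6, -5, -4, -2, -1, 0, 3, 4, 5, 9, 14}, so |A + A| = 13.
Step 2: Doubling constant K = |A + A|/|A| = 13/5 = 13/5 ≈ 2.6000.
Step 3: Plünnecke-Ruzsa gives |3A| ≤ K³·|A| = (2.6000)³ · 5 ≈ 87.8800.
Step 4: Compute 3A = A + A + A directly by enumerating all triples (a,b,c) ∈ A³; |3A| = 24.
Step 5: Check 24 ≤ 87.8800? Yes ✓.

K = 13/5, Plünnecke-Ruzsa bound K³|A| ≈ 87.8800, |3A| = 24, inequality holds.


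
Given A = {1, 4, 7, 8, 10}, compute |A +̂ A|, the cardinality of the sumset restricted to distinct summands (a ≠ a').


Restricted sumset: A +̂ A = {a + a' : a ∈ A, a' ∈ A, a ≠ a'}.
Equivalently, take A + A and drop any sum 2a that is achievable ONLY as a + a for a ∈ A (i.e. sums representable only with equal summands).
Enumerate pairs (a, a') with a < a' (symmetric, so each unordered pair gives one sum; this covers all a ≠ a'):
  1 + 4 = 5
  1 + 7 = 8
  1 + 8 = 9
  1 + 10 = 11
  4 + 7 = 11
  4 + 8 = 12
  4 + 10 = 14
  7 + 8 = 15
  7 + 10 = 17
  8 + 10 = 18
Collected distinct sums: {5, 8, 9, 11, 12, 14, 15, 17, 18}
|A +̂ A| = 9
(Reference bound: |A +̂ A| ≥ 2|A| - 3 for |A| ≥ 2, with |A| = 5 giving ≥ 7.)

|A +̂ A| = 9


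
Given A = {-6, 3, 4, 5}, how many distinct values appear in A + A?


A + A = {a + a' : a, a' ∈ A}; |A| = 4.
General bounds: 2|A| - 1 ≤ |A + A| ≤ |A|(|A|+1)/2, i.e. 7 ≤ |A + A| ≤ 10.
Lower bound 2|A|-1 is attained iff A is an arithmetic progression.
Enumerate sums a + a' for a ≤ a' (symmetric, so this suffices):
a = -6: -6+-6=-12, -6+3=-3, -6+4=-2, -6+5=-1
a = 3: 3+3=6, 3+4=7, 3+5=8
a = 4: 4+4=8, 4+5=9
a = 5: 5+5=10
Distinct sums: {-12, -3, -2, -1, 6, 7, 8, 9, 10}
|A + A| = 9

|A + A| = 9


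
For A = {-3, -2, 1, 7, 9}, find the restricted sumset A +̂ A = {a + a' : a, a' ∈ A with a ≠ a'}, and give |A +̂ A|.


Restricted sumset: A +̂ A = {a + a' : a ∈ A, a' ∈ A, a ≠ a'}.
Equivalently, take A + A and drop any sum 2a that is achievable ONLY as a + a for a ∈ A (i.e. sums representable only with equal summands).
Enumerate pairs (a, a') with a < a' (symmetric, so each unordered pair gives one sum; this covers all a ≠ a'):
  -3 + -2 = -5
  -3 + 1 = -2
  -3 + 7 = 4
  -3 + 9 = 6
  -2 + 1 = -1
  -2 + 7 = 5
  -2 + 9 = 7
  1 + 7 = 8
  1 + 9 = 10
  7 + 9 = 16
Collected distinct sums: {-5, -2, -1, 4, 5, 6, 7, 8, 10, 16}
|A +̂ A| = 10
(Reference bound: |A +̂ A| ≥ 2|A| - 3 for |A| ≥ 2, with |A| = 5 giving ≥ 7.)

|A +̂ A| = 10


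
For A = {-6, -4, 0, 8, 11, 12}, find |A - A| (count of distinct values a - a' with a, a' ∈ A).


A - A = {a - a' : a, a' ∈ A}; |A| = 6.
Bounds: 2|A|-1 ≤ |A - A| ≤ |A|² - |A| + 1, i.e. 11 ≤ |A - A| ≤ 31.
Note: 0 ∈ A - A always (from a - a). The set is symmetric: if d ∈ A - A then -d ∈ A - A.
Enumerate nonzero differences d = a - a' with a > a' (then include -d):
Positive differences: {1, 2, 3, 4, 6, 8, 11, 12, 14, 15, 16, 17, 18}
Full difference set: {0} ∪ (positive diffs) ∪ (negative diffs).
|A - A| = 1 + 2·13 = 27 (matches direct enumeration: 27).

|A - A| = 27


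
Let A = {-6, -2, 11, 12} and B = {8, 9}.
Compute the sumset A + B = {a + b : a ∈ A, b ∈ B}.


A + B = {a + b : a ∈ A, b ∈ B}.
Enumerate all |A|·|B| = 4·2 = 8 pairs (a, b) and collect distinct sums.
a = -6: -6+8=2, -6+9=3
a = -2: -2+8=6, -2+9=7
a = 11: 11+8=19, 11+9=20
a = 12: 12+8=20, 12+9=21
Collecting distinct sums: A + B = {2, 3, 6, 7, 19, 20, 21}
|A + B| = 7

A + B = {2, 3, 6, 7, 19, 20, 21}


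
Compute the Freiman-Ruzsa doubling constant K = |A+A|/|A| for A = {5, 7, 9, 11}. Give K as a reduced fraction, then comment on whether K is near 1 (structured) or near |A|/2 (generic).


|A| = 4.
Compute A + A by enumerating all 16 pairs.
A + A = {10, 12, 14, 16, 18, 20, 22}, so |A + A| = 7.
K = |A + A| / |A| = 7/4 (already in lowest terms) ≈ 1.7500.
Reference: AP of size 4 gives K = 7/4 ≈ 1.7500; a fully generic set of size 4 gives K ≈ 2.5000.

|A| = 4, |A + A| = 7, K = 7/4.


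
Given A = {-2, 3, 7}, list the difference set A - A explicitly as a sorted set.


A - A = {a - a' : a, a' ∈ A}.
Compute a - a' for each ordered pair (a, a'):
a = -2: -2--2=0, -2-3=-5, -2-7=-9
a = 3: 3--2=5, 3-3=0, 3-7=-4
a = 7: 7--2=9, 7-3=4, 7-7=0
Collecting distinct values (and noting 0 appears from a-a):
A - A = {-9, -5, -4, 0, 4, 5, 9}
|A - A| = 7

A - A = {-9, -5, -4, 0, 4, 5, 9}


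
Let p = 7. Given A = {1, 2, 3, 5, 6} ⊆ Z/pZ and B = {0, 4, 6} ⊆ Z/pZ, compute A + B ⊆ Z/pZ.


Work in Z/7Z: reduce every sum a + b modulo 7.
Enumerate all 15 pairs:
a = 1: 1+0=1, 1+4=5, 1+6=0
a = 2: 2+0=2, 2+4=6, 2+6=1
a = 3: 3+0=3, 3+4=0, 3+6=2
a = 5: 5+0=5, 5+4=2, 5+6=4
a = 6: 6+0=6, 6+4=3, 6+6=5
Distinct residues collected: {0, 1, 2, 3, 4, 5, 6}
|A + B| = 7 (out of 7 total residues).

A + B = {0, 1, 2, 3, 4, 5, 6}


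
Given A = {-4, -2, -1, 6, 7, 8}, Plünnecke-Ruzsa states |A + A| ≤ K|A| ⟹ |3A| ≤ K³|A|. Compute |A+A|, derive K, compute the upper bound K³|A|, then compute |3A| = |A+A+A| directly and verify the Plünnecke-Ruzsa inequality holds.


|A| = 6.
Step 1: Compute A + A by enumerating all 36 pairs.
A + A = {-8, -6, -5, -4, -3, -2, 2, 3, 4, 5, 6, 7, 12, 13, 14, 15, 16}, so |A + A| = 17.
Step 2: Doubling constant K = |A + A|/|A| = 17/6 = 17/6 ≈ 2.8333.
Step 3: Plünnecke-Ruzsa gives |3A| ≤ K³·|A| = (2.8333)³ · 6 ≈ 136.4722.
Step 4: Compute 3A = A + A + A directly by enumerating all triples (a,b,c) ∈ A³; |3A| = 33.
Step 5: Check 33 ≤ 136.4722? Yes ✓.

K = 17/6, Plünnecke-Ruzsa bound K³|A| ≈ 136.4722, |3A| = 33, inequality holds.


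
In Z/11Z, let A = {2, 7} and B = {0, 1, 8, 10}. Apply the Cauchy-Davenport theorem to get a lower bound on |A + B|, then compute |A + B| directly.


Cauchy-Davenport: |A + B| ≥ min(p, |A| + |B| - 1) for A, B nonempty in Z/pZ.
|A| = 2, |B| = 4, p = 11.
CD lower bound = min(11, 2 + 4 - 1) = min(11, 5) = 5.
Compute A + B mod 11 directly:
a = 2: 2+0=2, 2+1=3, 2+8=10, 2+10=1
a = 7: 7+0=7, 7+1=8, 7+8=4, 7+10=6
A + B = {1, 2, 3, 4, 6, 7, 8, 10}, so |A + B| = 8.
Verify: 8 ≥ 5? Yes ✓.

CD lower bound = 5, actual |A + B| = 8.


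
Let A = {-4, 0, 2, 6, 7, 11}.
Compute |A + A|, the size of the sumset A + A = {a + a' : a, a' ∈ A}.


A + A = {a + a' : a, a' ∈ A}; |A| = 6.
General bounds: 2|A| - 1 ≤ |A + A| ≤ |A|(|A|+1)/2, i.e. 11 ≤ |A + A| ≤ 21.
Lower bound 2|A|-1 is attained iff A is an arithmetic progression.
Enumerate sums a + a' for a ≤ a' (symmetric, so this suffices):
a = -4: -4+-4=-8, -4+0=-4, -4+2=-2, -4+6=2, -4+7=3, -4+11=7
a = 0: 0+0=0, 0+2=2, 0+6=6, 0+7=7, 0+11=11
a = 2: 2+2=4, 2+6=8, 2+7=9, 2+11=13
a = 6: 6+6=12, 6+7=13, 6+11=17
a = 7: 7+7=14, 7+11=18
a = 11: 11+11=22
Distinct sums: {-8, -4, -2, 0, 2, 3, 4, 6, 7, 8, 9, 11, 12, 13, 14, 17, 18, 22}
|A + A| = 18

|A + A| = 18


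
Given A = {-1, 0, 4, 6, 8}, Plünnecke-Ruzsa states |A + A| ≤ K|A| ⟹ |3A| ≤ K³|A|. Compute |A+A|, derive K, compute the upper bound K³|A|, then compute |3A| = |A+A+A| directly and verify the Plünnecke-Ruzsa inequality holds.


|A| = 5.
Step 1: Compute A + A by enumerating all 25 pairs.
A + A = {-2, -1, 0, 3, 4, 5, 6, 7, 8, 10, 12, 14, 16}, so |A + A| = 13.
Step 2: Doubling constant K = |A + A|/|A| = 13/5 = 13/5 ≈ 2.6000.
Step 3: Plünnecke-Ruzsa gives |3A| ≤ K³·|A| = (2.6000)³ · 5 ≈ 87.8800.
Step 4: Compute 3A = A + A + A directly by enumerating all triples (a,b,c) ∈ A³; |3A| = 23.
Step 5: Check 23 ≤ 87.8800? Yes ✓.

K = 13/5, Plünnecke-Ruzsa bound K³|A| ≈ 87.8800, |3A| = 23, inequality holds.


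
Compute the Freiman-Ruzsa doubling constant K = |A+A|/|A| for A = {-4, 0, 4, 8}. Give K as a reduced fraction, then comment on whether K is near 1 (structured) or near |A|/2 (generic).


|A| = 4.
Compute A + A by enumerating all 16 pairs.
A + A = {-8, -4, 0, 4, 8, 12, 16}, so |A + A| = 7.
K = |A + A| / |A| = 7/4 (already in lowest terms) ≈ 1.7500.
Reference: AP of size 4 gives K = 7/4 ≈ 1.7500; a fully generic set of size 4 gives K ≈ 2.5000.

|A| = 4, |A + A| = 7, K = 7/4.


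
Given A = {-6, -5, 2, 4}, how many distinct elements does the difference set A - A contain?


A - A = {a - a' : a, a' ∈ A}; |A| = 4.
Bounds: 2|A|-1 ≤ |A - A| ≤ |A|² - |A| + 1, i.e. 7 ≤ |A - A| ≤ 13.
Note: 0 ∈ A - A always (from a - a). The set is symmetric: if d ∈ A - A then -d ∈ A - A.
Enumerate nonzero differences d = a - a' with a > a' (then include -d):
Positive differences: {1, 2, 7, 8, 9, 10}
Full difference set: {0} ∪ (positive diffs) ∪ (negative diffs).
|A - A| = 1 + 2·6 = 13 (matches direct enumeration: 13).

|A - A| = 13


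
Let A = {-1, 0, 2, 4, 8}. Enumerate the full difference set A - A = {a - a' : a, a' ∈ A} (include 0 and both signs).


A - A = {a - a' : a, a' ∈ A}.
Compute a - a' for each ordered pair (a, a'):
a = -1: -1--1=0, -1-0=-1, -1-2=-3, -1-4=-5, -1-8=-9
a = 0: 0--1=1, 0-0=0, 0-2=-2, 0-4=-4, 0-8=-8
a = 2: 2--1=3, 2-0=2, 2-2=0, 2-4=-2, 2-8=-6
a = 4: 4--1=5, 4-0=4, 4-2=2, 4-4=0, 4-8=-4
a = 8: 8--1=9, 8-0=8, 8-2=6, 8-4=4, 8-8=0
Collecting distinct values (and noting 0 appears from a-a):
A - A = {-9, -8, -6, -5, -4, -3, -2, -1, 0, 1, 2, 3, 4, 5, 6, 8, 9}
|A - A| = 17

A - A = {-9, -8, -6, -5, -4, -3, -2, -1, 0, 1, 2, 3, 4, 5, 6, 8, 9}


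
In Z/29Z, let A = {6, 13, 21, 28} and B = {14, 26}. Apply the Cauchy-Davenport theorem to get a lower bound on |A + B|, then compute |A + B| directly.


Cauchy-Davenport: |A + B| ≥ min(p, |A| + |B| - 1) for A, B nonempty in Z/pZ.
|A| = 4, |B| = 2, p = 29.
CD lower bound = min(29, 4 + 2 - 1) = min(29, 5) = 5.
Compute A + B mod 29 directly:
a = 6: 6+14=20, 6+26=3
a = 13: 13+14=27, 13+26=10
a = 21: 21+14=6, 21+26=18
a = 28: 28+14=13, 28+26=25
A + B = {3, 6, 10, 13, 18, 20, 25, 27}, so |A + B| = 8.
Verify: 8 ≥ 5? Yes ✓.

CD lower bound = 5, actual |A + B| = 8.


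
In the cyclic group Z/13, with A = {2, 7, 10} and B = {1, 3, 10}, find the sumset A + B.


Work in Z/13Z: reduce every sum a + b modulo 13.
Enumerate all 9 pairs:
a = 2: 2+1=3, 2+3=5, 2+10=12
a = 7: 7+1=8, 7+3=10, 7+10=4
a = 10: 10+1=11, 10+3=0, 10+10=7
Distinct residues collected: {0, 3, 4, 5, 7, 8, 10, 11, 12}
|A + B| = 9 (out of 13 total residues).

A + B = {0, 3, 4, 5, 7, 8, 10, 11, 12}


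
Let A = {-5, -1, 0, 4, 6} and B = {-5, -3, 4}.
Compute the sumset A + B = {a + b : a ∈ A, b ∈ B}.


A + B = {a + b : a ∈ A, b ∈ B}.
Enumerate all |A|·|B| = 5·3 = 15 pairs (a, b) and collect distinct sums.
a = -5: -5+-5=-10, -5+-3=-8, -5+4=-1
a = -1: -1+-5=-6, -1+-3=-4, -1+4=3
a = 0: 0+-5=-5, 0+-3=-3, 0+4=4
a = 4: 4+-5=-1, 4+-3=1, 4+4=8
a = 6: 6+-5=1, 6+-3=3, 6+4=10
Collecting distinct sums: A + B = {-10, -8, -6, -5, -4, -3, -1, 1, 3, 4, 8, 10}
|A + B| = 12

A + B = {-10, -8, -6, -5, -4, -3, -1, 1, 3, 4, 8, 10}


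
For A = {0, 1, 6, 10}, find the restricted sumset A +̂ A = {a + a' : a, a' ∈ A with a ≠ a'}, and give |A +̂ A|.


Restricted sumset: A +̂ A = {a + a' : a ∈ A, a' ∈ A, a ≠ a'}.
Equivalently, take A + A and drop any sum 2a that is achievable ONLY as a + a for a ∈ A (i.e. sums representable only with equal summands).
Enumerate pairs (a, a') with a < a' (symmetric, so each unordered pair gives one sum; this covers all a ≠ a'):
  0 + 1 = 1
  0 + 6 = 6
  0 + 10 = 10
  1 + 6 = 7
  1 + 10 = 11
  6 + 10 = 16
Collected distinct sums: {1, 6, 7, 10, 11, 16}
|A +̂ A| = 6
(Reference bound: |A +̂ A| ≥ 2|A| - 3 for |A| ≥ 2, with |A| = 4 giving ≥ 5.)

|A +̂ A| = 6


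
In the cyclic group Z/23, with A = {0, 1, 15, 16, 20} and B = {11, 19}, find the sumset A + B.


Work in Z/23Z: reduce every sum a + b modulo 23.
Enumerate all 10 pairs:
a = 0: 0+11=11, 0+19=19
a = 1: 1+11=12, 1+19=20
a = 15: 15+11=3, 15+19=11
a = 16: 16+11=4, 16+19=12
a = 20: 20+11=8, 20+19=16
Distinct residues collected: {3, 4, 8, 11, 12, 16, 19, 20}
|A + B| = 8 (out of 23 total residues).

A + B = {3, 4, 8, 11, 12, 16, 19, 20}


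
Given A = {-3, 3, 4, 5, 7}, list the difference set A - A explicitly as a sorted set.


A - A = {a - a' : a, a' ∈ A}.
Compute a - a' for each ordered pair (a, a'):
a = -3: -3--3=0, -3-3=-6, -3-4=-7, -3-5=-8, -3-7=-10
a = 3: 3--3=6, 3-3=0, 3-4=-1, 3-5=-2, 3-7=-4
a = 4: 4--3=7, 4-3=1, 4-4=0, 4-5=-1, 4-7=-3
a = 5: 5--3=8, 5-3=2, 5-4=1, 5-5=0, 5-7=-2
a = 7: 7--3=10, 7-3=4, 7-4=3, 7-5=2, 7-7=0
Collecting distinct values (and noting 0 appears from a-a):
A - A = {-10, -8, -7, -6, -4, -3, -2, -1, 0, 1, 2, 3, 4, 6, 7, 8, 10}
|A - A| = 17

A - A = {-10, -8, -7, -6, -4, -3, -2, -1, 0, 1, 2, 3, 4, 6, 7, 8, 10}


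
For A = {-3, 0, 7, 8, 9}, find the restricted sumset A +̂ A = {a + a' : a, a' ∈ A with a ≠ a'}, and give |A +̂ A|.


Restricted sumset: A +̂ A = {a + a' : a ∈ A, a' ∈ A, a ≠ a'}.
Equivalently, take A + A and drop any sum 2a that is achievable ONLY as a + a for a ∈ A (i.e. sums representable only with equal summands).
Enumerate pairs (a, a') with a < a' (symmetric, so each unordered pair gives one sum; this covers all a ≠ a'):
  -3 + 0 = -3
  -3 + 7 = 4
  -3 + 8 = 5
  -3 + 9 = 6
  0 + 7 = 7
  0 + 8 = 8
  0 + 9 = 9
  7 + 8 = 15
  7 + 9 = 16
  8 + 9 = 17
Collected distinct sums: {-3, 4, 5, 6, 7, 8, 9, 15, 16, 17}
|A +̂ A| = 10
(Reference bound: |A +̂ A| ≥ 2|A| - 3 for |A| ≥ 2, with |A| = 5 giving ≥ 7.)

|A +̂ A| = 10


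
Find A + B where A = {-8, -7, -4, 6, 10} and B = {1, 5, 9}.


A + B = {a + b : a ∈ A, b ∈ B}.
Enumerate all |A|·|B| = 5·3 = 15 pairs (a, b) and collect distinct sums.
a = -8: -8+1=-7, -8+5=-3, -8+9=1
a = -7: -7+1=-6, -7+5=-2, -7+9=2
a = -4: -4+1=-3, -4+5=1, -4+9=5
a = 6: 6+1=7, 6+5=11, 6+9=15
a = 10: 10+1=11, 10+5=15, 10+9=19
Collecting distinct sums: A + B = {-7, -6, -3, -2, 1, 2, 5, 7, 11, 15, 19}
|A + B| = 11

A + B = {-7, -6, -3, -2, 1, 2, 5, 7, 11, 15, 19}


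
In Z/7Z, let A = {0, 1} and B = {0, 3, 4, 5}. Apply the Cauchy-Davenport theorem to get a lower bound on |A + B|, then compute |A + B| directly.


Cauchy-Davenport: |A + B| ≥ min(p, |A| + |B| - 1) for A, B nonempty in Z/pZ.
|A| = 2, |B| = 4, p = 7.
CD lower bound = min(7, 2 + 4 - 1) = min(7, 5) = 5.
Compute A + B mod 7 directly:
a = 0: 0+0=0, 0+3=3, 0+4=4, 0+5=5
a = 1: 1+0=1, 1+3=4, 1+4=5, 1+5=6
A + B = {0, 1, 3, 4, 5, 6}, so |A + B| = 6.
Verify: 6 ≥ 5? Yes ✓.

CD lower bound = 5, actual |A + B| = 6.


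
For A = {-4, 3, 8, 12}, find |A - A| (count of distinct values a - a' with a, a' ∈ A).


A - A = {a - a' : a, a' ∈ A}; |A| = 4.
Bounds: 2|A|-1 ≤ |A - A| ≤ |A|² - |A| + 1, i.e. 7 ≤ |A - A| ≤ 13.
Note: 0 ∈ A - A always (from a - a). The set is symmetric: if d ∈ A - A then -d ∈ A - A.
Enumerate nonzero differences d = a - a' with a > a' (then include -d):
Positive differences: {4, 5, 7, 9, 12, 16}
Full difference set: {0} ∪ (positive diffs) ∪ (negative diffs).
|A - A| = 1 + 2·6 = 13 (matches direct enumeration: 13).

|A - A| = 13


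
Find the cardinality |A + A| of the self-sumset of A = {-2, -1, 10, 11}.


A + A = {a + a' : a, a' ∈ A}; |A| = 4.
General bounds: 2|A| - 1 ≤ |A + A| ≤ |A|(|A|+1)/2, i.e. 7 ≤ |A + A| ≤ 10.
Lower bound 2|A|-1 is attained iff A is an arithmetic progression.
Enumerate sums a + a' for a ≤ a' (symmetric, so this suffices):
a = -2: -2+-2=-4, -2+-1=-3, -2+10=8, -2+11=9
a = -1: -1+-1=-2, -1+10=9, -1+11=10
a = 10: 10+10=20, 10+11=21
a = 11: 11+11=22
Distinct sums: {-4, -3, -2, 8, 9, 10, 20, 21, 22}
|A + A| = 9

|A + A| = 9


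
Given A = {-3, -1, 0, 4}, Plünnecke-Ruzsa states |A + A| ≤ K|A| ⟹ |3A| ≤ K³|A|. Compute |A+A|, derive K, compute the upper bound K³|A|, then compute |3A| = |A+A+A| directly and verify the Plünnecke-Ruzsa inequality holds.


|A| = 4.
Step 1: Compute A + A by enumerating all 16 pairs.
A + A = {-6, -4, -3, -2, -1, 0, 1, 3, 4, 8}, so |A + A| = 10.
Step 2: Doubling constant K = |A + A|/|A| = 10/4 = 10/4 ≈ 2.5000.
Step 3: Plünnecke-Ruzsa gives |3A| ≤ K³·|A| = (2.5000)³ · 4 ≈ 62.5000.
Step 4: Compute 3A = A + A + A directly by enumerating all triples (a,b,c) ∈ A³; |3A| = 17.
Step 5: Check 17 ≤ 62.5000? Yes ✓.

K = 10/4, Plünnecke-Ruzsa bound K³|A| ≈ 62.5000, |3A| = 17, inequality holds.


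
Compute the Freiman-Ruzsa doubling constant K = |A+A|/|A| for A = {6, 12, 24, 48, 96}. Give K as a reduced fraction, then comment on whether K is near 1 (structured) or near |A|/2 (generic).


|A| = 5.
Compute A + A by enumerating all 25 pairs.
A + A = {12, 18, 24, 30, 36, 48, 54, 60, 72, 96, 102, 108, 120, 144, 192}, so |A + A| = 15.
K = |A + A| / |A| = 15/5 = 3/1 ≈ 3.0000.
Reference: AP of size 5 gives K = 9/5 ≈ 1.8000; a fully generic set of size 5 gives K ≈ 3.0000.

|A| = 5, |A + A| = 15, K = 15/5 = 3/1.


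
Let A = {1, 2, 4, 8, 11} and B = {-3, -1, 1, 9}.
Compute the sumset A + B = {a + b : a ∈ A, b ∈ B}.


A + B = {a + b : a ∈ A, b ∈ B}.
Enumerate all |A|·|B| = 5·4 = 20 pairs (a, b) and collect distinct sums.
a = 1: 1+-3=-2, 1+-1=0, 1+1=2, 1+9=10
a = 2: 2+-3=-1, 2+-1=1, 2+1=3, 2+9=11
a = 4: 4+-3=1, 4+-1=3, 4+1=5, 4+9=13
a = 8: 8+-3=5, 8+-1=7, 8+1=9, 8+9=17
a = 11: 11+-3=8, 11+-1=10, 11+1=12, 11+9=20
Collecting distinct sums: A + B = {-2, -1, 0, 1, 2, 3, 5, 7, 8, 9, 10, 11, 12, 13, 17, 20}
|A + B| = 16

A + B = {-2, -1, 0, 1, 2, 3, 5, 7, 8, 9, 10, 11, 12, 13, 17, 20}


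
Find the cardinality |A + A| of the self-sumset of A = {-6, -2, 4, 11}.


A + A = {a + a' : a, a' ∈ A}; |A| = 4.
General bounds: 2|A| - 1 ≤ |A + A| ≤ |A|(|A|+1)/2, i.e. 7 ≤ |A + A| ≤ 10.
Lower bound 2|A|-1 is attained iff A is an arithmetic progression.
Enumerate sums a + a' for a ≤ a' (symmetric, so this suffices):
a = -6: -6+-6=-12, -6+-2=-8, -6+4=-2, -6+11=5
a = -2: -2+-2=-4, -2+4=2, -2+11=9
a = 4: 4+4=8, 4+11=15
a = 11: 11+11=22
Distinct sums: {-12, -8, -4, -2, 2, 5, 8, 9, 15, 22}
|A + A| = 10

|A + A| = 10


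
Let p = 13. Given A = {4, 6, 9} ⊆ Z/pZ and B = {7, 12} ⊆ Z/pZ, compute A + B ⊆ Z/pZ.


Work in Z/13Z: reduce every sum a + b modulo 13.
Enumerate all 6 pairs:
a = 4: 4+7=11, 4+12=3
a = 6: 6+7=0, 6+12=5
a = 9: 9+7=3, 9+12=8
Distinct residues collected: {0, 3, 5, 8, 11}
|A + B| = 5 (out of 13 total residues).

A + B = {0, 3, 5, 8, 11}


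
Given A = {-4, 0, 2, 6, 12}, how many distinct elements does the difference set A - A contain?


A - A = {a - a' : a, a' ∈ A}; |A| = 5.
Bounds: 2|A|-1 ≤ |A - A| ≤ |A|² - |A| + 1, i.e. 9 ≤ |A - A| ≤ 21.
Note: 0 ∈ A - A always (from a - a). The set is symmetric: if d ∈ A - A then -d ∈ A - A.
Enumerate nonzero differences d = a - a' with a > a' (then include -d):
Positive differences: {2, 4, 6, 10, 12, 16}
Full difference set: {0} ∪ (positive diffs) ∪ (negative diffs).
|A - A| = 1 + 2·6 = 13 (matches direct enumeration: 13).

|A - A| = 13


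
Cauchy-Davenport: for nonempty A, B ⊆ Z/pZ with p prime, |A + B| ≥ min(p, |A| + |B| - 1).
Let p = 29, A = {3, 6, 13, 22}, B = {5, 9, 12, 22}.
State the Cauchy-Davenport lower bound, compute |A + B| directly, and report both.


Cauchy-Davenport: |A + B| ≥ min(p, |A| + |B| - 1) for A, B nonempty in Z/pZ.
|A| = 4, |B| = 4, p = 29.
CD lower bound = min(29, 4 + 4 - 1) = min(29, 7) = 7.
Compute A + B mod 29 directly:
a = 3: 3+5=8, 3+9=12, 3+12=15, 3+22=25
a = 6: 6+5=11, 6+9=15, 6+12=18, 6+22=28
a = 13: 13+5=18, 13+9=22, 13+12=25, 13+22=6
a = 22: 22+5=27, 22+9=2, 22+12=5, 22+22=15
A + B = {2, 5, 6, 8, 11, 12, 15, 18, 22, 25, 27, 28}, so |A + B| = 12.
Verify: 12 ≥ 7? Yes ✓.

CD lower bound = 7, actual |A + B| = 12.


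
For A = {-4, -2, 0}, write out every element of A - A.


A - A = {a - a' : a, a' ∈ A}.
Compute a - a' for each ordered pair (a, a'):
a = -4: -4--4=0, -4--2=-2, -4-0=-4
a = -2: -2--4=2, -2--2=0, -2-0=-2
a = 0: 0--4=4, 0--2=2, 0-0=0
Collecting distinct values (and noting 0 appears from a-a):
A - A = {-4, -2, 0, 2, 4}
|A - A| = 5

A - A = {-4, -2, 0, 2, 4}


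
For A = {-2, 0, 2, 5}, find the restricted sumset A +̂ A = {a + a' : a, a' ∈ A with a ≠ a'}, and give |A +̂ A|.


Restricted sumset: A +̂ A = {a + a' : a ∈ A, a' ∈ A, a ≠ a'}.
Equivalently, take A + A and drop any sum 2a that is achievable ONLY as a + a for a ∈ A (i.e. sums representable only with equal summands).
Enumerate pairs (a, a') with a < a' (symmetric, so each unordered pair gives one sum; this covers all a ≠ a'):
  -2 + 0 = -2
  -2 + 2 = 0
  -2 + 5 = 3
  0 + 2 = 2
  0 + 5 = 5
  2 + 5 = 7
Collected distinct sums: {-2, 0, 2, 3, 5, 7}
|A +̂ A| = 6
(Reference bound: |A +̂ A| ≥ 2|A| - 3 for |A| ≥ 2, with |A| = 4 giving ≥ 5.)

|A +̂ A| = 6


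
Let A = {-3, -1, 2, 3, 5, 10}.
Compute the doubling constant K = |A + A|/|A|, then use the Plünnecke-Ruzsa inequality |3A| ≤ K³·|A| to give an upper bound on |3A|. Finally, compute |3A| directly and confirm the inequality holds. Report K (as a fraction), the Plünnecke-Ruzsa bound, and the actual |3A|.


|A| = 6.
Step 1: Compute A + A by enumerating all 36 pairs.
A + A = {-6, -4, -2, -1, 0, 1, 2, 4, 5, 6, 7, 8, 9, 10, 12, 13, 15, 20}, so |A + A| = 18.
Step 2: Doubling constant K = |A + A|/|A| = 18/6 = 18/6 ≈ 3.0000.
Step 3: Plünnecke-Ruzsa gives |3A| ≤ K³·|A| = (3.0000)³ · 6 ≈ 162.0000.
Step 4: Compute 3A = A + A + A directly by enumerating all triples (a,b,c) ∈ A³; |3A| = 32.
Step 5: Check 32 ≤ 162.0000? Yes ✓.

K = 18/6, Plünnecke-Ruzsa bound K³|A| ≈ 162.0000, |3A| = 32, inequality holds.


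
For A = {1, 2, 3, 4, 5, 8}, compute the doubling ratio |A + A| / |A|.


|A| = 6.
Compute A + A by enumerating all 36 pairs.
A + A = {2, 3, 4, 5, 6, 7, 8, 9, 10, 11, 12, 13, 16}, so |A + A| = 13.
K = |A + A| / |A| = 13/6 (already in lowest terms) ≈ 2.1667.
Reference: AP of size 6 gives K = 11/6 ≈ 1.8333; a fully generic set of size 6 gives K ≈ 3.5000.

|A| = 6, |A + A| = 13, K = 13/6.


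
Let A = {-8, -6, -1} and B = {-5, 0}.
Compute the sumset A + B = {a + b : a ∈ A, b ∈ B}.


A + B = {a + b : a ∈ A, b ∈ B}.
Enumerate all |A|·|B| = 3·2 = 6 pairs (a, b) and collect distinct sums.
a = -8: -8+-5=-13, -8+0=-8
a = -6: -6+-5=-11, -6+0=-6
a = -1: -1+-5=-6, -1+0=-1
Collecting distinct sums: A + B = {-13, -11, -8, -6, -1}
|A + B| = 5

A + B = {-13, -11, -8, -6, -1}


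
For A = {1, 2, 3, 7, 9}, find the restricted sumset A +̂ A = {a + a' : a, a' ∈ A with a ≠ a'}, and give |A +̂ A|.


Restricted sumset: A +̂ A = {a + a' : a ∈ A, a' ∈ A, a ≠ a'}.
Equivalently, take A + A and drop any sum 2a that is achievable ONLY as a + a for a ∈ A (i.e. sums representable only with equal summands).
Enumerate pairs (a, a') with a < a' (symmetric, so each unordered pair gives one sum; this covers all a ≠ a'):
  1 + 2 = 3
  1 + 3 = 4
  1 + 7 = 8
  1 + 9 = 10
  2 + 3 = 5
  2 + 7 = 9
  2 + 9 = 11
  3 + 7 = 10
  3 + 9 = 12
  7 + 9 = 16
Collected distinct sums: {3, 4, 5, 8, 9, 10, 11, 12, 16}
|A +̂ A| = 9
(Reference bound: |A +̂ A| ≥ 2|A| - 3 for |A| ≥ 2, with |A| = 5 giving ≥ 7.)

|A +̂ A| = 9
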